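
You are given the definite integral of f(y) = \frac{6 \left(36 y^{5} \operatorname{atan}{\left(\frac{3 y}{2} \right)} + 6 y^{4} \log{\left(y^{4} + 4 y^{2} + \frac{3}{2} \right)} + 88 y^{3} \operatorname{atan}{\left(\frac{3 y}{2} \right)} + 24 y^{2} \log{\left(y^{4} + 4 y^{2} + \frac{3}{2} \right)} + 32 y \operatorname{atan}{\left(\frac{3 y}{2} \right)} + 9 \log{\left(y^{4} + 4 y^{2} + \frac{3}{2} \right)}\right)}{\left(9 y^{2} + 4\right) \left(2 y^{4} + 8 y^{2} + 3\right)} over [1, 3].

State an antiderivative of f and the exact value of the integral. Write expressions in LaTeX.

Recognize the product-rule pattern: f = u'v + uv' with u = 3 \operatorname{atan}{\left(\frac{3 y}{2} \right)}, v = \log{\left(y^{4} + 4 y^{2} + \frac{3}{2} \right)}, so integration by parts undoes it.
F(y) = 3 \log{\left(y^{4} + 4 y^{2} + \frac{3}{2} \right)} \operatorname{atan}{\left(\frac{3 y}{2} \right)} is an antiderivative of f.
Check: d/dy[3 \log{\left(y^{4} + 4 y^{2} + \frac{3}{2} \right)} \operatorname{atan}{\left(\frac{3 y}{2} \right)}] = \frac{216 y^{5} \operatorname{atan}{\left(\frac{3 y}{2} \right)} + 36 y^{4} \log{\left(y^{4} + 4 y^{2} + \frac{3}{2} \right)} + 528 y^{3} \operatorname{atan}{\left(\frac{3 y}{2} \right)} + 144 y^{2} \log{\left(y^{4} + 4 y^{2} + \frac{3}{2} \right)} + 192 y \operatorname{atan}{\left(\frac{3 y}{2} \right)} + 54 \log{\left(y^{4} + 4 y^{2} + \frac{3}{2} \right)}}{18 y^{6} + 80 y^{4} + 59 y^{2} + 12}, which equals f(y).
F(3) = 3 \log{\left(\frac{237}{2} \right)} \operatorname{atan}{\left(\frac{9}{2} \right)}; F(1) = 3 \log{\left(\frac{13}{2} \right)} \operatorname{atan}{\left(\frac{3}{2} \right)}.
Integral = F(3) - F(1) = - 3 \log{\left(\frac{13}{2} \right)} \operatorname{atan}{\left(\frac{3}{2} \right)} + 3 \log{\left(\frac{237}{2} \right)} \operatorname{atan}{\left(\frac{9}{2} \right)}.

Antiderivative: F(y) = 3 \log{\left(y^{4} + 4 y^{2} + \frac{3}{2} \right)} \operatorname{atan}{\left(\frac{3 y}{2} \right)}; value = - 3 \log{\left(\frac{13}{2} \right)} \operatorname{atan}{\left(\frac{3}{2} \right)} + 3 \log{\left(\frac{237}{2} \right)} \operatorname{atan}{\left(\frac{9}{2} \right)}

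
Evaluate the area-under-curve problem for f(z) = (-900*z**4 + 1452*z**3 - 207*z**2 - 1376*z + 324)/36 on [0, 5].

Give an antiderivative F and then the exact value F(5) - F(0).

f has the shape u'v + uv' for u = -4*z**2 + 5*z/3 - 1 and v = 5*z**3/4 - 2*z**2 - 2*z/3 + 5 — it is the derivative of the product u*v.
F(z) = -5*z**5 + 121*z**4/12 - 23*z**3/12 - 172*z**2/9 + 9*z is an antiderivative of f.
Check: d/dz[-5*z**5 + 121*z**4/12 - 23*z**3/12 - 172*z**2/9 + 9*z] = -25*z**4 + 121*z**3/3 - 23*z**2/4 - 344*z/9 + 9, which equals f(z).
F(5) = -179915/18; F(0) = 0.
Integral = F(5) - F(0) = -179915/18.

Antiderivative: F(z) = -5*z**5 + 121*z**4/12 - 23*z**3/12 - 172*z**2/9 + 9*z; value = -179915/18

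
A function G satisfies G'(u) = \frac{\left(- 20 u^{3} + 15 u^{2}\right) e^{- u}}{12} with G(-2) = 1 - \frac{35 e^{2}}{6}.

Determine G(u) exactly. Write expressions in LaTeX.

G'(u) has the shape v'r + vr' for v = \frac{5 u^{3}}{3} + \frac{15 u^{2}}{4} + \frac{15 u}{2} + \frac{15}{2} and r = e^{- u} — it is the derivative of the product v*r.
A general antiderivative is \frac{\left(20 u^{3} + 45 u^{2} + 90 u + 90\right) e^{- u}}{12} + C.
The condition gives C = 1 - \frac{35 e^{2}}{6} - (- \frac{35 e^{2}}{6}) = 1.
So G(u) = \frac{\left(20 u^{3} + 45 u^{2} + 90 u + 12 e^{u} + 90\right) e^{- u}}{12}.
Check: d/du[\frac{\left(20 u^{3} + 45 u^{2} + 90 u + 12 e^{u} + 90\right) e^{- u}}{12}] = \frac{\left(- 20 u^{3} + 15 u^{2}\right) e^{- u}}{12} = G'(u).

G(u) = \frac{\left(20 u^{3} + 45 u^{2} + 90 u + 12 e^{u} + 90\right) e^{- u}}{12}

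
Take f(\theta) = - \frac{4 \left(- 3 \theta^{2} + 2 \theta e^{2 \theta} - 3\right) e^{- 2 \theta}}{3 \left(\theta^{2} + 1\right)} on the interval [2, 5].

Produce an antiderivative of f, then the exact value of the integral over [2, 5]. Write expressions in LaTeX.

Antiderivative: F(\theta) = \frac{\left(- 4 e^{2 \theta} \log{\left(\theta^{2} + 1 \right)} - 6\right) e^{- 2 \theta}}{3}; value = - \frac{4 \log{\left(26 \right)}}{3} - \frac{2}{e^{10}} + \frac{2}{e^{4}} + \frac{4 \log{\left(5 \right)}}{3}

Whatever form F(\theta) takes, F'(\theta) = f(\theta) is non-negotiable.
F(\theta) = \frac{\left(- 4 e^{2 \theta} \log{\left(\theta^{2} + 1 \right)} - 6\right) e^{- 2 \theta}}{3} is an antiderivative of f.
Check: d/d\theta[\frac{\left(- 4 e^{2 \theta} \log{\left(\theta^{2} + 1 \right)} - 6\right) e^{- 2 \theta}}{3}] = \frac{12 \theta^{2} - 8 \theta e^{2 \theta} + 12}{3 \theta^{2} e^{2 \theta} + 3 e^{2 \theta}}, which equals f(\theta).
F(5) = - \frac{4 \log{\left(26 \right)}}{3} - \frac{2}{e^{10}}; F(2) = - \frac{4 \log{\left(5 \right)}}{3} - \frac{2}{e^{4}}.
Integral = F(5) - F(2) = - \frac{4 \log{\left(26 \right)}}{3} - \frac{2}{e^{10}} + \frac{2}{e^{4}} + \frac{4 \log{\left(5 \right)}}{3}.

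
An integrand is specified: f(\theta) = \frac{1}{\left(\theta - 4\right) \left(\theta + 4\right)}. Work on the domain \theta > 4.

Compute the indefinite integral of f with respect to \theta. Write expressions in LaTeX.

F(\theta) = \frac{\log{\left(\theta - 4 \right)}}{8} - \frac{\log{\left(\theta + 4 \right)}}{8} + C

Factor the denominator (\left(\theta - 4\right) \left(\theta + 4\right)) and decompose: f = - \frac{1}{8 \left(\theta + 4\right)} + \frac{1}{8 \left(\theta - 4\right)}; each piece integrates to a log, atan, or power term.
Check: d/d\theta[\frac{\log{\left(\theta - 4 \right)}}{8} - \frac{\log{\left(\theta + 4 \right)}}{8}] = \frac{1}{\theta^{2} - 16}, which equals f(\theta).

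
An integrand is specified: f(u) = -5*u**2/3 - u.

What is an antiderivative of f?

An antiderivative is F(u) = -5*u**3/9 - u**2/2.

Integrate term by term and add the pieces.
Check: d/du[-5*u**3/9 - u**2/2] = -5*u**2/3 - u = f(u).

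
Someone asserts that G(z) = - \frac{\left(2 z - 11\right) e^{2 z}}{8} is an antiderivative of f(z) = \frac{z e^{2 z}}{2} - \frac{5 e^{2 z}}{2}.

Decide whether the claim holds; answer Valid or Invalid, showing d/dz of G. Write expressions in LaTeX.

Invalid: d/dz[G] - f = - z e^{2 z} + 5 e^{2 z}, which is not 0.

d/dz[G] = - \frac{z e^{2 z}}{2} + \frac{5 e^{2 z}}{2}
d/dz[G] - f(z) = - z e^{2 z} + 5 e^{2 z} != 0.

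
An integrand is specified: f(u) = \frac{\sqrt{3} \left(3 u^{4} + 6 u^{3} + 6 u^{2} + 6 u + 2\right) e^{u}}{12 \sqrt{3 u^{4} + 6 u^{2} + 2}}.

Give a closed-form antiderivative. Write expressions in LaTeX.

f has the shape v'r + vr' for v = \frac{\sqrt{u^{4} + 2 u^{2} + \frac{2}{3}}}{4} and r = e^{u} — it is the derivative of the product v*r.
Check: d/du[\frac{\sqrt{u^{4} + 2 u^{2} + \frac{2}{3}} e^{u}}{4}] = \frac{\sqrt{3} \left(3 u^{4} e^{u} + 6 u^{3} e^{u} + 6 u^{2} e^{u} + 6 u e^{u} + 2 e^{u}\right)}{12 \sqrt{3 u^{4} + 6 u^{2} + 2}}, which equals f(u).

An antiderivative is F(u) = \frac{\sqrt{u^{4} + 2 u^{2} + \frac{2}{3}} e^{u}}{4}.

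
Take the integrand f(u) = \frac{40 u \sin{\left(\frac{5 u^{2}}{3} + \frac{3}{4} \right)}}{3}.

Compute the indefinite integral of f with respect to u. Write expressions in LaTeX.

F(u) = - 4 \cos{\left(\frac{5 u^{2}}{3} + \frac{3}{4} \right)} + C

f matches the chain-rule pattern g'(h)*h' with inner function h(u) = \frac{5 u^{2}}{3} + \frac{3}{4}; substituting w = h(u) collapses the integral.
Check: d/du[- 4 \cos{\left(\frac{5 u^{2}}{3} + \frac{3}{4} \right)}] = \frac{40 u \sin{\left(\frac{5 u^{2}}{3} + \frac{3}{4} \right)}}{3} = f(u).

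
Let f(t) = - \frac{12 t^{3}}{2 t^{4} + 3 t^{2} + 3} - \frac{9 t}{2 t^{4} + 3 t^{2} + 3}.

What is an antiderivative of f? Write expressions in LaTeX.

An antiderivative is F(t) = - \frac{3 \log{\left(\frac{2 t^{4}}{3} + t^{2} + 1 \right)}}{2}.

The substitution u = \frac{2 t^{4}}{3} + t^{2} + 1 works: f is exactly (dF/du)*(du/dt) for that inner function.
Check: d/dt[- \frac{3 \log{\left(\frac{2 t^{4}}{3} + t^{2} + 1 \right)}}{2}] = \frac{- 12 t^{3} - 9 t}{2 t^{4} + 3 t^{2} + 3}, which equals f(t).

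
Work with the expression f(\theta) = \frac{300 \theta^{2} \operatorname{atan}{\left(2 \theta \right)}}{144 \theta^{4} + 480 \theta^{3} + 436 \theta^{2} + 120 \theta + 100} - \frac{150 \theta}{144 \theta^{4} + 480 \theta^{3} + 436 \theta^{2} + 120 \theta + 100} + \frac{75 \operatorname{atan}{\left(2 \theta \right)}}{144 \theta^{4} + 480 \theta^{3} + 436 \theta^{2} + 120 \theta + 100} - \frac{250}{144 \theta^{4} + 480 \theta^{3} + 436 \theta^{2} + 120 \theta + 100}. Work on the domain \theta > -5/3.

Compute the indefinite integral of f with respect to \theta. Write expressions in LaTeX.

F(\theta) = - \frac{25 \operatorname{atan}{\left(2 \theta \right)}}{12 \theta + 20} + C

Recognize the product-rule pattern: f = u'v + uv' with u = - \frac{25}{4 \left(3 \theta + 5\right)}, v = \operatorname{atan}{\left(2 \theta \right)}, so integration by parts undoes it.
Check: d/d\theta[- \frac{25 \operatorname{atan}{\left(2 \theta \right)}}{12 \theta + 20}] = \frac{300 \theta^{2} \operatorname{atan}{\left(2 \theta \right)} - 150 \theta + 75 \operatorname{atan}{\left(2 \theta \right)} - 250}{144 \theta^{4} + 480 \theta^{3} + 436 \theta^{2} + 120 \theta + 100}, which equals f(\theta).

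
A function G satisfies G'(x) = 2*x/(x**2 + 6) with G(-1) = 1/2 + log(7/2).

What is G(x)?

G'(x) matches the chain-rule pattern g'(h)*h' with inner function h(x) = x**2/2 + 3; substituting u = h(x) collapses the integral.
A general antiderivative is log(x**2/2 + 3) + C.
The condition gives C = 1/2 + log(7/2) - (log(7/2)) = 1/2.
So G(x) = (2*log(x**2/2 + 3) + 1)/2.
Check: d/dx[(2*log(x**2/2 + 3) + 1)/2] = 2*x/(x**2 + 6) = G'(x).

G(x) = (2*log(x**2/2 + 3) + 1)/2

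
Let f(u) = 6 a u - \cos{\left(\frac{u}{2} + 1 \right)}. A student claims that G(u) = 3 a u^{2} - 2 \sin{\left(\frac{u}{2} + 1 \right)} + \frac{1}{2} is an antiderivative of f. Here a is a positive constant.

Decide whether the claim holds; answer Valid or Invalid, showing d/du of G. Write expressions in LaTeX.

d/du[G] = 6 a u - \cos{\left(\frac{u}{2} + 1 \right)}
This equals f(u) exactly, so the claim holds.

Valid. The derivative of G reproduces f.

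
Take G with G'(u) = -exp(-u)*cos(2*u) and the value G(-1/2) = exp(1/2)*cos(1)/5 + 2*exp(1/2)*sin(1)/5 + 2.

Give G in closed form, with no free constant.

G(u) = 2 - 2*exp(-u)*sin(2*u)/5 + exp(-u)*cos(2*u)/5

Since d/du undoes antidifferentiation here, G(u) must give back the stated G'(u).
A general antiderivative is -2*exp(-u)*sin(2*u)/5 + exp(-u)*cos(2*u)/5 + C.
The condition gives C = exp(1/2)*cos(1)/5 + 2*exp(1/2)*sin(1)/5 + 2 - (exp(1/2)*cos(1)/5 + 2*exp(1/2)*sin(1)/5) = 2.
So G(u) = 2 - 2*exp(-u)*sin(2*u)/5 + exp(-u)*cos(2*u)/5.
Check: d/du[2 - 2*exp(-u)*sin(2*u)/5 + exp(-u)*cos(2*u)/5] = -exp(-u)*cos(2*u) = G'(u).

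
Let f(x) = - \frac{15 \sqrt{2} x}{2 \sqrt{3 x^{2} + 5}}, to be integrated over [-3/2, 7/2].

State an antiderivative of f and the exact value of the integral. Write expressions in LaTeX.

The substitution u = \frac{3 x^{2}}{2} + \frac{5}{2} works: f is exactly (dF/du)*(du/dx) for that inner function.
F(x) = - \frac{5 \sqrt{2} \sqrt{3 x^{2} + 5}}{2} is an antiderivative of f.
Check: d/dx[- \frac{5 \sqrt{2} \sqrt{3 x^{2} + 5}}{2}] = - \frac{15 \sqrt{2} x}{2 \sqrt{3 x^{2} + 5}} = f(x).
F(7/2) = - \frac{5 \sqrt{334}}{4}; F(-3/2) = - \frac{5 \sqrt{94}}{4}.
Integral = F(7/2) - F(-3/2) = - \frac{5 \sqrt{334}}{4} + \frac{5 \sqrt{94}}{4}.

Antiderivative: F(x) = - \frac{5 \sqrt{2} \sqrt{3 x^{2} + 5}}{2}; value = - \frac{5 \sqrt{334}}{4} + \frac{5 \sqrt{94}}{4}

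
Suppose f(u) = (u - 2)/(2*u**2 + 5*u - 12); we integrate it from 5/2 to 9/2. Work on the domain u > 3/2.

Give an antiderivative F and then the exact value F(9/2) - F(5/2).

Factor the denominator ((u + 4)*(2*u - 3)) and decompose: f = -1/(11*(2*u - 3)) + 6/(11*(u + 4)); each piece integrates to a log, atan, or power term.
F(u) = -log(u - 3/2)/22 + 6*log(u + 4)/11 is an antiderivative of f.
Check: d/du[-log(u - 3/2)/22 + 6*log(u + 4)/11] = (u - 2)/(2*u**2 + 5*u - 12) = f(u).
F(9/2) = -log(3)/22 + 6*log(17/2)/11; F(5/2) = 6*log(13/2)/11.
Integral = F(9/2) - F(5/2) = -6*log(13/2)/11 - log(3)/22 + 6*log(17/2)/11.

Antiderivative: F(u) = -log(u - 3/2)/22 + 6*log(u + 4)/11; value = -6*log(13/2)/11 - log(3)/22 + 6*log(17/2)/11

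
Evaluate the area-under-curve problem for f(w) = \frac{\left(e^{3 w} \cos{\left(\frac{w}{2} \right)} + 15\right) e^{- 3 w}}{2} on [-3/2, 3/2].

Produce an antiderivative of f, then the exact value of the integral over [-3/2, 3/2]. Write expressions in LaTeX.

Antiderivative: F(w) = \sin{\left(\frac{w}{2} \right)} - \frac{5 e^{- 3 w}}{2}; value = - \frac{5}{2 e^{\frac{9}{2}}} + 2 \sin{\left(\frac{3}{4} \right)} + \frac{5 e^{\frac{9}{2}}}{2}

A first test for any F(w): its w-derivative must equal f(w) identically.
F(w) = \sin{\left(\frac{w}{2} \right)} - \frac{5 e^{- 3 w}}{2} is an antiderivative of f.
Check: d/dw[\sin{\left(\frac{w}{2} \right)} - \frac{5 e^{- 3 w}}{2}] = \frac{\left(e^{3 w} \cos{\left(\frac{w}{2} \right)} + 15\right) e^{- 3 w}}{2} = f(w).
F(3/2) = - \frac{5}{2 e^{\frac{9}{2}}} + \sin{\left(\frac{3}{4} \right)}; F(-3/2) = - \frac{5 e^{\frac{9}{2}}}{2} - \sin{\left(\frac{3}{4} \right)}.
Integral = F(3/2) - F(-3/2) = - \frac{5}{2 e^{\frac{9}{2}}} + 2 \sin{\left(\frac{3}{4} \right)} + \frac{5 e^{\frac{9}{2}}}{2}.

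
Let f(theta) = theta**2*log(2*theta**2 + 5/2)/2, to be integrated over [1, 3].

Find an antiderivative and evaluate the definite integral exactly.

Antiderivative: F(theta) = -(-12*theta**3*log(2*theta**2 + 5/2) + 8*theta**3 - 30*theta + 15*sqrt(5)*atan(2*sqrt(5)*theta/5))/72; value = -37/18 - 5*sqrt(5)*atan(6*sqrt(5)/5)/24 - log(9/2)/6 + 5*sqrt(5)*atan(2*sqrt(5)/5)/24 + 9*log(41/2)/2

A candidate is checked by its d/dtheta: the result must match f(theta).
F(theta) = -(-12*theta**3*log(2*theta**2 + 5/2) + 8*theta**3 - 30*theta + 15*sqrt(5)*atan(2*sqrt(5)*theta/5))/72 is an antiderivative of f.
Check: d/dtheta[-(-12*theta**3*log(2*theta**2 + 5/2) + 8*theta**3 - 30*theta + 15*sqrt(5)*atan(2*sqrt(5)*theta/5))/72] = theta**2*log(2*theta**2 + 5/2)/2 = f(theta).
F(3) = -7/4 - 5*sqrt(5)*atan(6*sqrt(5)/5)/24 + 9*log(41/2)/2; F(1) = -5*sqrt(5)*atan(2*sqrt(5)/5)/24 + log(9/2)/6 + 11/36.
Integral = F(3) - F(1) = -37/18 - 5*sqrt(5)*atan(6*sqrt(5)/5)/24 - log(9/2)/6 + 5*sqrt(5)*atan(2*sqrt(5)/5)/24 + 9*log(41/2)/2.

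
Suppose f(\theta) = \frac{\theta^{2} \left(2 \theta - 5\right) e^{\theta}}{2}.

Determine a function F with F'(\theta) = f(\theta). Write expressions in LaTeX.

f has the shape u'v + uv' for u = \theta^{3} - \frac{11 \theta^{2}}{2} + 11 \theta - 11 and v = e^{\theta} — it is the derivative of the product u*v.
Check: d/d\theta[\frac{\left(2 \theta^{3} - 11 \theta^{2} + 22 \theta - 22\right) e^{\theta}}{2}] = \theta^{3} e^{\theta} - \frac{5 \theta^{2} e^{\theta}}{2}, which equals f(\theta).

An antiderivative is F(\theta) = \frac{\left(2 \theta^{3} - 11 \theta^{2} + 22 \theta - 22\right) e^{\theta}}{2}.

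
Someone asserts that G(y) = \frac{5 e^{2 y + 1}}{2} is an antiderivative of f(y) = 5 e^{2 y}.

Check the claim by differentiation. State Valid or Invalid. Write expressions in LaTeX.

Invalid: d/dy[G] - f = - 5 e^{2 y} + 5 e e^{2 y}, which is not 0.

d/dy[G] = 5 e e^{2 y}
d/dy[G] - f(y) = - 5 e^{2 y} + 5 e e^{2 y} != 0.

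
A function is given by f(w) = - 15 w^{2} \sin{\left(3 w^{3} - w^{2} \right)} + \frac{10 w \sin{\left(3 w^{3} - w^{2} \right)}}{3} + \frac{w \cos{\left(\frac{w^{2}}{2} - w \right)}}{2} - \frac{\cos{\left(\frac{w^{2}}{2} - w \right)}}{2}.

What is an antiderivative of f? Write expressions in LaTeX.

Integrate term by term and add the pieces.
Check: d/dw[\frac{\sin{\left(\frac{w^{2}}{2} - w \right)}}{2} + \frac{5 \cos{\left(3 w^{3} - w^{2} \right)}}{3}] = - 15 w^{2} \sin{\left(3 w^{3} - w^{2} \right)} + \frac{10 w \sin{\left(3 w^{3} - w^{2} \right)}}{3} + \frac{w \cos{\left(\frac{w^{2}}{2} - w \right)}}{2} - \frac{\cos{\left(\frac{w^{2}}{2} - w \right)}}{2} = f(w).

An antiderivative is F(w) = \frac{\sin{\left(\frac{w^{2}}{2} - w \right)}}{2} + \frac{5 \cos{\left(3 w^{3} - w^{2} \right)}}{3}.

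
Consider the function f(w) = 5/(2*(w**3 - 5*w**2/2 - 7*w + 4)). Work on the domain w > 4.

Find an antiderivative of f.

The denominator factors as (w - 4)*(w + 2)*(2*w - 1); partial fractions split f into directly integrable pieces: -4/(7*(2*w - 1)) + 1/(6*(w + 2)) + 5/(42*(w - 4)).
Check: d/dw[5*log(w - 4)/42 - 2*log(w - 1/2)/7 + log(w + 2)/6] = 5/(2*w**3 - 5*w**2 - 14*w + 8), which equals f(w).

An antiderivative is F(w) = 5*log(w - 4)/42 - 2*log(w - 1/2)/7 + log(w + 2)/6.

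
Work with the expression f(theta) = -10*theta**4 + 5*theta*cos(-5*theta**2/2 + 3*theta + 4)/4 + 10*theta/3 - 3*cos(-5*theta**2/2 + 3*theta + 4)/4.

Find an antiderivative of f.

An antiderivative is F(theta) = -(24*theta**5 - 20*theta**2 + 3*sin(-5*theta**2/2 + 3*theta + 4) + 36)/12.

Integrate term by term and add the pieces.
Check: d/dtheta[-(24*theta**5 - 20*theta**2 + 3*sin(-5*theta**2/2 + 3*theta + 4) + 36)/12] = -10*theta**4 + 5*theta*cos(-5*theta**2/2 + 3*theta + 4)/4 + 10*theta/3 - 3*cos(-5*theta**2/2 + 3*theta + 4)/4 = f(theta).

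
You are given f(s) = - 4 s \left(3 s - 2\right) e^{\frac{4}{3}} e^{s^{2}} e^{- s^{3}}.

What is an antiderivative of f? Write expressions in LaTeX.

f matches the chain-rule pattern g'(h)*h' with inner function h(s) = - s^{3} + s^{2} + \frac{4}{3}; substituting u = h(s) collapses the integral.
Check: d/ds[4 e^{- s^{3} + s^{2} + \frac{4}{3}}] = - 12 s^{2} e^{\frac{4}{3}} e^{s^{2}} e^{- s^{3}} + 8 s e^{\frac{4}{3}} e^{s^{2}} e^{- s^{3}}, which equals f(s).

An antiderivative is F(s) = 4 e^{- s^{3} + s^{2} + \frac{4}{3}}.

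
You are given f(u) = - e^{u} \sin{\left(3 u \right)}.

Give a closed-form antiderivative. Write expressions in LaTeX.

An antiderivative F(u) passes only if d/du[F] lands on f(u) exactly.
Check: d/du[- \frac{e^{u} \sin{\left(3 u \right)}}{10} + \frac{3 e^{u} \cos{\left(3 u \right)}}{10}] = - e^{u} \sin{\left(3 u \right)} = f(u).

An antiderivative is F(u) = - \frac{e^{u} \sin{\left(3 u \right)}}{10} + \frac{3 e^{u} \cos{\left(3 u \right)}}{10}.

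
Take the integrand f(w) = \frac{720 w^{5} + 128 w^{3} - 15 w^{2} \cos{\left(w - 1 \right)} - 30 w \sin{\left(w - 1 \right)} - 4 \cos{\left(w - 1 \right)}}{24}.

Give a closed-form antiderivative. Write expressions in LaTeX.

An antiderivative is F(w) = \left(\frac{5 w^{2}}{4} + \frac{1}{3}\right) \left(4 w^{4} - \frac{\sin{\left(w - 1 \right)}}{2}\right).

f has the shape u'v + uv' for u = \frac{5 w^{2}}{4} + \frac{1}{3} and v = 4 w^{4} - \frac{\sin{\left(w - 1 \right)}}{2} — it is the derivative of the product u*v.
Check: d/dw[\left(\frac{5 w^{2}}{4} + \frac{1}{3}\right) \left(4 w^{4} - \frac{\sin{\left(w - 1 \right)}}{2}\right)] = 30 w^{5} + \frac{16 w^{3}}{3} - \frac{5 w^{2} \cos{\left(w - 1 \right)}}{8} - \frac{5 w \sin{\left(w - 1 \right)}}{4} - \frac{\cos{\left(w - 1 \right)}}{6}, which equals f(w).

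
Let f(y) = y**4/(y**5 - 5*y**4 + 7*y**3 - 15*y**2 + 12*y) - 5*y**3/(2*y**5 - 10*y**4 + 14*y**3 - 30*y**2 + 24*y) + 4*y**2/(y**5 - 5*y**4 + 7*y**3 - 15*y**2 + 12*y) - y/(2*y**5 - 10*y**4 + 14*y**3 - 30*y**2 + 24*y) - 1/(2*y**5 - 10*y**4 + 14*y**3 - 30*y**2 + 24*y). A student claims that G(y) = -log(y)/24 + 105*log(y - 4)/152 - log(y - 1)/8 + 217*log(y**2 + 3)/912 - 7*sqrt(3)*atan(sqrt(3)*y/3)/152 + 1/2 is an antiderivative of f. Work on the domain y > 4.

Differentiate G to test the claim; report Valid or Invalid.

Valid. The derivative of G reproduces f.

d/dy[G] = (2*y**4 - 5*y**3 + 8*y**2 - y - 1)/(2*y**5 - 10*y**4 + 14*y**3 - 30*y**2 + 24*y)
This equals f(y) exactly, so the claim holds.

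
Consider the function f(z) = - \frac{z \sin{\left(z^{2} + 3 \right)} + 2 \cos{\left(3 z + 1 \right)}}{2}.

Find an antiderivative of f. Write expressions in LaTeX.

An antiderivative is F(z) = \frac{- 4 \sin{\left(3 z + 1 \right)} + 3 \cos{\left(z^{2} + 3 \right)}}{12}.

Whatever form F(z) takes, F'(z) = f(z) is non-negotiable.
Check: d/dz[\frac{- 4 \sin{\left(3 z + 1 \right)} + 3 \cos{\left(z^{2} + 3 \right)}}{12}] = - \frac{z \sin{\left(z^{2} + 3 \right)}}{2} - \cos{\left(3 z + 1 \right)}, which equals f(z).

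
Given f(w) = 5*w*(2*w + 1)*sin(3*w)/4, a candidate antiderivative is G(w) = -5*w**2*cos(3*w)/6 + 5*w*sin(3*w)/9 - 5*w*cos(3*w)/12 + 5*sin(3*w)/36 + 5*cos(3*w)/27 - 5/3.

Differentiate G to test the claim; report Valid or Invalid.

Valid. The derivative of G reproduces f.

d/dw[G] = 5*w**2*sin(3*w)/2 + 5*w*sin(3*w)/4
This equals f(w) exactly, so the claim holds.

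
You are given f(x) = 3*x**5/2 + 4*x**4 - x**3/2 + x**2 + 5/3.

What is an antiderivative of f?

An antiderivative is F(x) = x*(30*x**5 + 96*x**4 - 15*x**3 + 40*x**2 + 200)/120.

The integrand splits into summands that can be handled one at a time.
Check: d/dx[x*(30*x**5 + 96*x**4 - 15*x**3 + 40*x**2 + 200)/120] = 3*x**5/2 + 4*x**4 - x**3/2 + x**2 + 5/3 = f(x).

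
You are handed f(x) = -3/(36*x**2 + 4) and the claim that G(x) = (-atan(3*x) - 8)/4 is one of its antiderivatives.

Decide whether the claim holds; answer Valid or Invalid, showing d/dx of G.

d/dx[G] = -3/(36*x**2 + 4)
This equals f(x) exactly, so the claim holds.

Valid - the claim checks out under differentiation.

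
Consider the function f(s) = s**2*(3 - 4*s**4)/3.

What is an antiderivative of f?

An antiderivative is F(s) = -s**3*(4*s**4 - 7)/21.

For F(s) to be correct the identity F'(s) - f(s) = 0 must hold.
Check: d/ds[-s**3*(4*s**4 - 7)/21] = -4*s**6/3 + s**2, which equals f(s).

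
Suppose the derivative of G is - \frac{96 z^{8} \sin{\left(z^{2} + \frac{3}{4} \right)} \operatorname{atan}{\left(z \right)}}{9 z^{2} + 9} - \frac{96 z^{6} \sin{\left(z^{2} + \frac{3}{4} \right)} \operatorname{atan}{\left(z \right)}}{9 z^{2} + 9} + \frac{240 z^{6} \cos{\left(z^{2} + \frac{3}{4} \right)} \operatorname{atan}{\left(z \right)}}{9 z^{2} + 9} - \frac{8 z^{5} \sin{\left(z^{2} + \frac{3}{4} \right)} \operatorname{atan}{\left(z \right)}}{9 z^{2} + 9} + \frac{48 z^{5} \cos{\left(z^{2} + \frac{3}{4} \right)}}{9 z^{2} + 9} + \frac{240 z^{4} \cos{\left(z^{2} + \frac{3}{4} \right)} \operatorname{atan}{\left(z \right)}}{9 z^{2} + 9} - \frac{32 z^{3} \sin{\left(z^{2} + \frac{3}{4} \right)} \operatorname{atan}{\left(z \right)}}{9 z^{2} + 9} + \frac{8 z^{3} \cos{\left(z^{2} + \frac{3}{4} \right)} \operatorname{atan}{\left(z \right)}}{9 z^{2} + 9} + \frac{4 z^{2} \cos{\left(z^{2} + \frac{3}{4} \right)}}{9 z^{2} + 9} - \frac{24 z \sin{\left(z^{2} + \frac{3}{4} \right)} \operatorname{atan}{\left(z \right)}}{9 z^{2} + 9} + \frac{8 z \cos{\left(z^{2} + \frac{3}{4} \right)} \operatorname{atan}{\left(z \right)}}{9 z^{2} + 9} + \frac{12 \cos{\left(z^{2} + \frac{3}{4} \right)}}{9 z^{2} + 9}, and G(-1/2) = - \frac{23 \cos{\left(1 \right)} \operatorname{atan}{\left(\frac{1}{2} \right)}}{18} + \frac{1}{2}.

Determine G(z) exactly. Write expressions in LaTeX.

G(z) = \frac{16 z^{5} \cos{\left(z^{2} + \frac{3}{4} \right)} \operatorname{atan}{\left(z \right)}}{3} + \frac{4 z^{2} \cos{\left(z^{2} + \frac{3}{4} \right)} \operatorname{atan}{\left(z \right)}}{9} + \frac{4 \cos{\left(z^{2} + \frac{3}{4} \right)} \operatorname{atan}{\left(z \right)}}{3} + \frac{1}{2}

The integrand splits into summands that can be handled one at a time.
A general antiderivative is - \frac{4 \left(- 4 z^{5} - \frac{z^{2}}{3} - 1\right) \cos{\left(z^{2} + \frac{3}{4} \right)} \operatorname{atan}{\left(z \right)}}{3} + C.
The condition gives C = - \frac{23 \cos{\left(1 \right)} \operatorname{atan}{\left(\frac{1}{2} \right)}}{18} + \frac{1}{2} - (- \frac{23 \cos{\left(1 \right)} \operatorname{atan}{\left(\frac{1}{2} \right)}}{18}) = \frac{1}{2}.
So G(z) = \frac{16 z^{5} \cos{\left(z^{2} + \frac{3}{4} \right)} \operatorname{atan}{\left(z \right)}}{3} + \frac{4 z^{2} \cos{\left(z^{2} + \frac{3}{4} \right)} \operatorname{atan}{\left(z \right)}}{9} + \frac{4 \cos{\left(z^{2} + \frac{3}{4} \right)} \operatorname{atan}{\left(z \right)}}{3} + \frac{1}{2}.
Check: d/dz[\frac{16 z^{5} \cos{\left(z^{2} + \frac{3}{4} \right)} \operatorname{atan}{\left(z \right)}}{3} + \frac{4 z^{2} \cos{\left(z^{2} + \frac{3}{4} \right)} \operatorname{atan}{\left(z \right)}}{9} + \frac{4 \cos{\left(z^{2} + \frac{3}{4} \right)} \operatorname{atan}{\left(z \right)}}{3} + \frac{1}{2}] = \frac{- 96 z^{8} \sin{\left(z^{2} + \frac{3}{4} \right)} \operatorname{atan}{\left(z \right)} - 96 z^{6} \sin{\left(z^{2} + \frac{3}{4} \right)} \operatorname{atan}{\left(z \right)} + 240 z^{6} \cos{\left(z^{2} + \frac{3}{4} \right)} \operatorname{atan}{\left(z \right)} - 8 z^{5} \sin{\left(z^{2} + \frac{3}{4} \right)} \operatorname{atan}{\left(z \right)} + 48 z^{5} \cos{\left(z^{2} + \frac{3}{4} \right)} + 240 z^{4} \cos{\left(z^{2} + \frac{3}{4} \right)} \operatorname{atan}{\left(z \right)} - 32 z^{3} \sin{\left(z^{2} + \frac{3}{4} \right)} \operatorname{atan}{\left(z \right)} + 8 z^{3} \cos{\left(z^{2} + \frac{3}{4} \right)} \operatorname{atan}{\left(z \right)} + 4 z^{2} \cos{\left(z^{2} + \frac{3}{4} \right)} - 24 z \sin{\left(z^{2} + \frac{3}{4} \right)} \operatorname{atan}{\left(z \right)} + 8 z \cos{\left(z^{2} + \frac{3}{4} \right)} \operatorname{atan}{\left(z \right)} + 12 \cos{\left(z^{2} + \frac{3}{4} \right)}}{9 z^{2} + 9}, which equals G'(z).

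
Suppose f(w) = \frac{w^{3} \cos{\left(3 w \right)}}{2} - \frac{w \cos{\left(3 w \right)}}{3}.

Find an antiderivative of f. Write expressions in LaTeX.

The integrand splits into summands that can be handled one at a time.
Check: d/dw[\frac{w^{3} \sin{\left(3 w \right)}}{6} + \frac{w^{2} \cos{\left(3 w \right)}}{6} - \frac{2 w \sin{\left(3 w \right)}}{9} - \frac{2 \cos{\left(3 w \right)}}{27}] = \frac{w^{3} \cos{\left(3 w \right)}}{2} - \frac{w \cos{\left(3 w \right)}}{3} = f(w).

An antiderivative is F(w) = \frac{w^{3} \sin{\left(3 w \right)}}{6} + \frac{w^{2} \cos{\left(3 w \right)}}{6} - \frac{2 w \sin{\left(3 w \right)}}{9} - \frac{2 \cos{\left(3 w \right)}}{27}.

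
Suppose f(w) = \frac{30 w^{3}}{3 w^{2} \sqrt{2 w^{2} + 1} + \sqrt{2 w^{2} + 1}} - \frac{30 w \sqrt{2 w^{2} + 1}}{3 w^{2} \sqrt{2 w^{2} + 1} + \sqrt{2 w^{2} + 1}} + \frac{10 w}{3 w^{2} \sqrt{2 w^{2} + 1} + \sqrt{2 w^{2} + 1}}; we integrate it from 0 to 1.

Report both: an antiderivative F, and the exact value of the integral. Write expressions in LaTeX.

Antiderivative: F(w) = - 5 \left(- \sqrt{2 w^{2} + 1} + \log{\left(3 w^{2} + 1 \right)}\right); value = - 5 \log{\left(4 \right)} - 5 + 5 \sqrt{3}

Integrate term by term and add the pieces.
F(w) = - 5 \left(- \sqrt{2 w^{2} + 1} + \log{\left(3 w^{2} + 1 \right)}\right) is an antiderivative of f.
Check: d/dw[- 5 \left(- \sqrt{2 w^{2} + 1} + \log{\left(3 w^{2} + 1 \right)}\right)] = \frac{30 w^{3} - 30 w \sqrt{2 w^{2} + 1} + 10 w}{3 w^{2} \sqrt{2 w^{2} + 1} + \sqrt{2 w^{2} + 1}}, which equals f(w).
F(1) = - 5 \log{\left(4 \right)} + 5 \sqrt{3}; F(0) = 5.
Integral = F(1) - F(0) = - 5 \log{\left(4 \right)} - 5 + 5 \sqrt{3}.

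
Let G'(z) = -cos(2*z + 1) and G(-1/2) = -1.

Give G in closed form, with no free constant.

G(z) = -sin(2*z + 1)/2 - 1

A first test for any G(z): its z-derivative must equal the given G'(z).
A general antiderivative is -sin(2*z + 1)/2 + C.
The condition gives C = -1 - (0) = -1.
So G(z) = -sin(2*z + 1)/2 - 1.
Check: d/dz[-sin(2*z + 1)/2 - 1] = -cos(2*z + 1) = G'(z).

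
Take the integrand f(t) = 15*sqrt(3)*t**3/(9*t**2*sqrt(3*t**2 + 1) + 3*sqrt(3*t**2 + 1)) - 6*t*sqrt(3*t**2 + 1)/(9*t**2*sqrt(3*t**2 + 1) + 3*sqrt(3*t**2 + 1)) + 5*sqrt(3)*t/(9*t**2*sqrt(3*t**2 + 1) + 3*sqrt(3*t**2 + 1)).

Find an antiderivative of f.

The integrand splits into summands that can be handled one at a time.
Check: d/dt[5*sqrt(t**2 + 1/3)/3 - log(3*t**2/2 + 1/2)/3] = (15*sqrt(3)*t**3 - 6*t*sqrt(3*t**2 + 1) + 5*sqrt(3)*t)/(9*t**2*sqrt(3*t**2 + 1) + 3*sqrt(3*t**2 + 1)), which equals f(t).

An antiderivative is F(t) = 5*sqrt(t**2 + 1/3)/3 - log(3*t**2/2 + 1/2)/3.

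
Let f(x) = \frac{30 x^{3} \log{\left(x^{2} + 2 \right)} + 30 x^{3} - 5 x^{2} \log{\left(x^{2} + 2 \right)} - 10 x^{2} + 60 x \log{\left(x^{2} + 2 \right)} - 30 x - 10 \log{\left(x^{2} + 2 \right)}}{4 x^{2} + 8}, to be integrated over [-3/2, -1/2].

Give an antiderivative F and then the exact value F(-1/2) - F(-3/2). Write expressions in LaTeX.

Antiderivative: F(x) = \frac{5 \left(3 x^{2} - x - 3\right) \log{\left(x^{2} + 2 \right)}}{4}; value = - \frac{105 \log{\left(\frac{17}{4} \right)}}{16} - \frac{35 \log{\left(\frac{9}{4} \right)}}{16}

f has the shape u'v + uv' for u = \frac{15 x^{2}}{4} - \frac{5 x}{4} - \frac{15}{4} and v = \log{\left(x^{2} + 2 \right)} — it is the derivative of the product u*v.
F(x) = \frac{5 \left(3 x^{2} - x - 3\right) \log{\left(x^{2} + 2 \right)}}{4} is an antiderivative of f.
Check: d/dx[\frac{5 \left(3 x^{2} - x - 3\right) \log{\left(x^{2} + 2 \right)}}{4}] = \frac{30 x^{3} \log{\left(x^{2} + 2 \right)} + 30 x^{3} - 5 x^{2} \log{\left(x^{2} + 2 \right)} - 10 x^{2} + 60 x \log{\left(x^{2} + 2 \right)} - 30 x - 10 \log{\left(x^{2} + 2 \right)}}{4 x^{2} + 8} = f(x).
F(-1/2) = - \frac{35 \log{\left(\frac{9}{4} \right)}}{16}; F(-3/2) = \frac{105 \log{\left(\frac{17}{4} \right)}}{16}.
Integral = F(-1/2) - F(-3/2) = - \frac{105 \log{\left(\frac{17}{4} \right)}}{16} - \frac{35 \log{\left(\frac{9}{4} \right)}}{16}.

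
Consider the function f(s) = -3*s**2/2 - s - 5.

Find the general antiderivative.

The integrand splits into summands that can be handled one at a time.
Check: d/ds[-s**3/2 - s**2/2 - 5*s] = -3*s**2/2 - s - 5 = f(s).

F(s) = -s**3/2 - s**2/2 - 5*s + C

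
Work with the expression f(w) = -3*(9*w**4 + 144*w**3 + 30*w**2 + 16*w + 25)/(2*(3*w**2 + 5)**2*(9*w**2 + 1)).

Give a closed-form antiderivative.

An antiderivative is F(w) = -atan(3*w)/2 + 2/(3*w**2/2 + 5/2).

Recover f(w) by differentiating a candidate F(w); any mismatch rules it out.
Check: d/dw[-atan(3*w)/2 + 2/(3*w**2/2 + 5/2)] = (-27*w**4 - 432*w**3 - 90*w**2 - 48*w - 75)/(162*w**6 + 558*w**4 + 510*w**2 + 50), which equals f(w).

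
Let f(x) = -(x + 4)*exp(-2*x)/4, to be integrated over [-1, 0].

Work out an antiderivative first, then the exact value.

Antiderivative: F(x) = (2*x + 9)*exp(-2*x)/16; value = 9/16 - 7*exp(2)/16

Recognize the product-rule pattern: f = u'v + uv' with u = x/8 + 9/16, v = exp(-2*x), so integration by parts undoes it.
F(x) = (2*x + 9)*exp(-2*x)/16 is an antiderivative of f.
Check: d/dx[(2*x + 9)*exp(-2*x)/16] = (-x - 4)*exp(-2*x)/4, which equals f(x).
F(0) = 9/16; F(-1) = 7*exp(2)/16.
Integral = F(0) - F(-1) = 9/16 - 7*exp(2)/16.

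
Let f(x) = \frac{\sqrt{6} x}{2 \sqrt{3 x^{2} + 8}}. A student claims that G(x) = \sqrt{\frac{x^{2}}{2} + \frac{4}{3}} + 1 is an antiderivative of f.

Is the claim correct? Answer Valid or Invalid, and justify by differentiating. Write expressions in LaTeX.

Valid: G'(x) = f(x).

d/dx[G] = \frac{\sqrt{6} x}{2 \sqrt{3 x^{2} + 8}}
This equals f(x) exactly, so the claim holds.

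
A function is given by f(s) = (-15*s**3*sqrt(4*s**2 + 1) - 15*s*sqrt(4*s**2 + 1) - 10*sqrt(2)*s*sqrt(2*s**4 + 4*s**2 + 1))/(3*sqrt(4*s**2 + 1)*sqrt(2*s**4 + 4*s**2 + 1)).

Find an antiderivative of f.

Differentiate the proposed F(s) back; it has to land on f(s) exactly.
Check: d/ds[sqrt(2)*(-20*sqrt(4*s**2 + 1) - 15*sqrt(2)*sqrt(2*s**4 + 4*s**2 + 1))/24] = (-15*s**3*sqrt(4*s**2 + 1) - 15*s*sqrt(4*s**2 + 1) - 10*sqrt(2)*s*sqrt(2*s**4 + 4*s**2 + 1))/(3*sqrt(4*s**2 + 1)*sqrt(2*s**4 + 4*s**2 + 1)) = f(s).

An antiderivative is F(s) = sqrt(2)*(-20*sqrt(4*s**2 + 1) - 15*sqrt(2)*sqrt(2*s**4 + 4*s**2 + 1))/24.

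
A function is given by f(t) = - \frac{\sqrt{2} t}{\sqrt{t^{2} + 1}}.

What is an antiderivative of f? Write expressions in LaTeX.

An antiderivative is F(t) = - \sqrt{2 t^{2} + 2}.

f matches the chain-rule pattern g'(h)*h' with inner function h(t) = 2 t^{2} + 2; substituting u = h(t) collapses the integral.
Check: d/dt[- \sqrt{2 t^{2} + 2}] = - \frac{\sqrt{2} t}{\sqrt{t^{2} + 1}} = f(t).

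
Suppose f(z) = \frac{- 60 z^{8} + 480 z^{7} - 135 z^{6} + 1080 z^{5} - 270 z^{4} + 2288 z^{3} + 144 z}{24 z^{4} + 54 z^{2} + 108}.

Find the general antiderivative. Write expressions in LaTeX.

F(z) = - \frac{3 z^{5} - 30 z^{4} - 8 \log{\left(\frac{2 z^{4}}{3} + \frac{3 z^{2}}{2} + 3 \right)}}{6} + C

Recover f(z) by differentiating a candidate F(z); any mismatch rules it out.
Check: d/dz[- \frac{3 z^{5} - 30 z^{4} - 8 \log{\left(\frac{2 z^{4}}{3} + \frac{3 z^{2}}{2} + 3 \right)}}{6}] = \frac{- 60 z^{8} + 480 z^{7} - 135 z^{6} + 1080 z^{5} - 270 z^{4} + 2288 z^{3} + 144 z}{24 z^{4} + 54 z^{2} + 108} = f(z).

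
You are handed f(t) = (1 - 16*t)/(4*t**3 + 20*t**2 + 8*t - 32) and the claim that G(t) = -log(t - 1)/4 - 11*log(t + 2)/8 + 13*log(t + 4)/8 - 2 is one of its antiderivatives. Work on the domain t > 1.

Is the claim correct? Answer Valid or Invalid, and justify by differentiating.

d/dt[G] = (1 - 16*t)/(4*t**3 + 20*t**2 + 8*t - 32)
This equals f(t) exactly, so the claim holds.

Valid - the claim checks out under differentiation.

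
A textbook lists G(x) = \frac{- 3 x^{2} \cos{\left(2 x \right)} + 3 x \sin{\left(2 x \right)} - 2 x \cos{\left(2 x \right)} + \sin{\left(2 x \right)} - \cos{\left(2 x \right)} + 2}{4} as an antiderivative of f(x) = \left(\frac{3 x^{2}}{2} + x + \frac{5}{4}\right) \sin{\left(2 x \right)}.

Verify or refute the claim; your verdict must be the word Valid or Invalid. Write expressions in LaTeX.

Valid: G'(x) = f(x).

d/dx[G] = \frac{3 x^{2} \sin{\left(2 x \right)}}{2} + x \sin{\left(2 x \right)} + \frac{5 \sin{\left(2 x \right)}}{4}
This equals f(x) exactly, so the claim holds.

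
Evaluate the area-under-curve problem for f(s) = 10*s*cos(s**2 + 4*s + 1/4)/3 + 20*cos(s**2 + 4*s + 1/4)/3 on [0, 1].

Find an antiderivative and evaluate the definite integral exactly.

Antiderivative: F(s) = 5*sin(s**2 + 4*s + 1/4)/3; value = 5*sin(21/4)/3 - 5*sin(1/4)/3

f matches the chain-rule pattern g'(h)*h' with inner function h(s) = s**2 + 4*s + 1/4; substituting u = h(s) collapses the integral.
F(s) = 5*sin(s**2 + 4*s + 1/4)/3 is an antiderivative of f.
Check: d/ds[5*sin(s**2 + 4*s + 1/4)/3] = 10*s*cos(s**2 + 4*s + 1/4)/3 + 20*cos(s**2 + 4*s + 1/4)/3 = f(s).
F(1) = 5*sin(21/4)/3; F(0) = 5*sin(1/4)/3.
Integral = F(1) - F(0) = 5*sin(21/4)/3 - 5*sin(1/4)/3.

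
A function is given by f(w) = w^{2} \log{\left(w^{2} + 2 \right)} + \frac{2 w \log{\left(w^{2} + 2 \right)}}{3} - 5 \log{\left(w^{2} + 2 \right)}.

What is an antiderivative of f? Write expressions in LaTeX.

An antiderivative is F(w) = \frac{w^{3} \log{\left(w^{2} + 2 \right)}}{3} - \frac{2 w^{3}}{9} + \frac{w^{2} \log{\left(w^{2} + 2 \right)}}{3} - \frac{w^{2}}{3} - 5 w \log{\left(w^{2} + 2 \right)} + \frac{34 w}{3} + \frac{2 \log{\left(w^{2} + 2 \right)}}{3} - \frac{34 \sqrt{2} \operatorname{atan}{\left(\frac{\sqrt{2} w}{2} \right)}}{3}.

Integrate term by term and add the pieces.
Check: d/dw[\frac{w^{3} \log{\left(w^{2} + 2 \right)}}{3} - \frac{2 w^{3}}{9} + \frac{w^{2} \log{\left(w^{2} + 2 \right)}}{3} - \frac{w^{2}}{3} - 5 w \log{\left(w^{2} + 2 \right)} + \frac{34 w}{3} + \frac{2 \log{\left(w^{2} + 2 \right)}}{3} - \frac{34 \sqrt{2} \operatorname{atan}{\left(\frac{\sqrt{2} w}{2} \right)}}{3}] = w^{2} \log{\left(w^{2} + 2 \right)} + \frac{2 w \log{\left(w^{2} + 2 \right)}}{3} - 5 \log{\left(w^{2} + 2 \right)} = f(w).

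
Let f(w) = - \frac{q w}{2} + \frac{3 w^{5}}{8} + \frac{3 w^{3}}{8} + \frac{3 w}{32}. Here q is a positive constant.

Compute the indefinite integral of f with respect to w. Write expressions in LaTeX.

The integrand splits into summands that can be handled one at a time.
Check: d/dw[- \frac{q w^{2}}{4} + \frac{\left(\frac{w^{2}}{2} + \frac{1}{4}\right)^{3}}{2}] = - \frac{q w}{2} + \frac{3 w^{5}}{8} + \frac{3 w^{3}}{8} + \frac{3 w}{32} = f(w).

F(w) = - \frac{q w^{2}}{4} + \frac{\left(\frac{w^{2}}{2} + \frac{1}{4}\right)^{3}}{2} + C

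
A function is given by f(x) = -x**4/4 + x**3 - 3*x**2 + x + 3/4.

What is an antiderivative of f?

The integrand splits into summands that can be handled one at a time.
Check: d/dx[x*(-x**4 + 5*x**3 - 20*x**2 + 10*x + 15)/20] = -x**4/4 + x**3 - 3*x**2 + x + 3/4 = f(x).

An antiderivative is F(x) = x*(-x**4 + 5*x**3 - 20*x**2 + 10*x + 15)/20.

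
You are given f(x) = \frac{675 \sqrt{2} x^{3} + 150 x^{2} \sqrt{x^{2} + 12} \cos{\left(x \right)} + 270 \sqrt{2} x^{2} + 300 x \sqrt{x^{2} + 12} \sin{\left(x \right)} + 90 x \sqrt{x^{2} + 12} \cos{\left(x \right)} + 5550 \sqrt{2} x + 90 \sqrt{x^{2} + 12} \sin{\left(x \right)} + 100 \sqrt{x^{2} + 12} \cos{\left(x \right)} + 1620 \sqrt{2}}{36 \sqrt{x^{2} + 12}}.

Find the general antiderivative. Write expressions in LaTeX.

F(x) = \frac{25 x^{2} \sqrt{\frac{x^{2}}{2} + 6}}{2} + \frac{25 x^{2} \sin{\left(x \right)}}{6} + \frac{15 x \sqrt{\frac{x^{2}}{2} + 6}}{2} + \frac{5 x \sin{\left(x \right)}}{2} + \frac{25 \sqrt{\frac{x^{2}}{2} + 6}}{3} + \frac{25 \sin{\left(x \right)}}{9} + C

f has the shape u'v + uv' for u = - 5 \sqrt{\frac{x^{2}}{2} + 6} - \frac{5 \sin{\left(x \right)}}{3} and v = - \frac{5 x^{2}}{2} - \frac{3 x}{2} - \frac{5}{3} — it is the derivative of the product u*v.
Check: d/dx[\frac{25 x^{2} \sqrt{\frac{x^{2}}{2} + 6}}{2} + \frac{25 x^{2} \sin{\left(x \right)}}{6} + \frac{15 x \sqrt{\frac{x^{2}}{2} + 6}}{2} + \frac{5 x \sin{\left(x \right)}}{2} + \frac{25 \sqrt{\frac{x^{2}}{2} + 6}}{3} + \frac{25 \sin{\left(x \right)}}{9}] = \frac{\sqrt{2} \left(675 x^{3} + 75 \sqrt{2} x^{2} \sqrt{x^{2} + 12} \cos{\left(x \right)} + 270 x^{2} + 150 \sqrt{2} x \sqrt{x^{2} + 12} \sin{\left(x \right)} + 45 \sqrt{2} x \sqrt{x^{2} + 12} \cos{\left(x \right)} + 5550 x + 45 \sqrt{2} \sqrt{x^{2} + 12} \sin{\left(x \right)} + 50 \sqrt{2} \sqrt{x^{2} + 12} \cos{\left(x \right)} + 1620\right)}{36 \sqrt{x^{2} + 12}}, which equals f(x).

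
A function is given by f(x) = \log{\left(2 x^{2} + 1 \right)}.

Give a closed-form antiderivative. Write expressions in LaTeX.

An antiderivative is F(x) = x \log{\left(2 x^{2} + 1 \right)} - 2 x + \sqrt{2} \operatorname{atan}{\left(\sqrt{2} x \right)}.

For F(x) to be correct the identity F'(x) - f(x) = 0 must hold.
Check: d/dx[x \log{\left(2 x^{2} + 1 \right)} - 2 x + \sqrt{2} \operatorname{atan}{\left(\sqrt{2} x \right)}] = \log{\left(2 x^{2} + 1 \right)} = f(x).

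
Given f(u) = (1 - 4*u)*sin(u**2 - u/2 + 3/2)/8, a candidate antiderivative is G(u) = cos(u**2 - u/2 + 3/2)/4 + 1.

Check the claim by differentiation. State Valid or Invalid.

d/du[G] = -u*sin(u**2 - u/2 + 3/2)/2 + sin(u**2 - u/2 + 3/2)/8
This equals f(u) exactly, so the claim holds.

Valid - the claim checks out under differentiation.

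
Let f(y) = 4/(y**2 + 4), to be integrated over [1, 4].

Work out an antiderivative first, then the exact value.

Antiderivative: F(y) = 2*atan(y/2); value = -2*atan(1/2) + 2*atan(2)

Check any antiderivative F(y) by computing F'(y) and comparing it with f(y).
F(y) = 2*atan(y/2) is an antiderivative of f.
Check: d/dy[2*atan(y/2)] = 4/(y**2 + 4) = f(y).
F(4) = 2*atan(2); F(1) = 2*atan(1/2).
Integral = F(4) - F(1) = -2*atan(1/2) + 2*atan(2).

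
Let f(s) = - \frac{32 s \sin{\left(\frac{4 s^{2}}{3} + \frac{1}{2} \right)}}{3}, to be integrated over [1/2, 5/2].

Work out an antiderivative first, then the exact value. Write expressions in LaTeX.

f matches the chain-rule pattern g'(h)*h' with inner function h(s) = \frac{4 s^{2}}{3} + \frac{1}{2}; substituting u = h(s) collapses the integral.
F(s) = 4 \cos{\left(\frac{4 s^{2}}{3} + \frac{1}{2} \right)} is an antiderivative of f.
Check: d/ds[4 \cos{\left(\frac{4 s^{2}}{3} + \frac{1}{2} \right)}] = - \frac{32 s \sin{\left(\frac{4 s^{2}}{3} + \frac{1}{2} \right)}}{3} = f(s).
F(5/2) = 4 \cos{\left(\frac{53}{6} \right)}; F(1/2) = 4 \cos{\left(\frac{5}{6} \right)}.
Integral = F(5/2) - F(1/2) = 4 \cos{\left(\frac{53}{6} \right)} - 4 \cos{\left(\frac{5}{6} \right)}.

Antiderivative: F(s) = 4 \cos{\left(\frac{4 s^{2}}{3} + \frac{1}{2} \right)}; value = 4 \cos{\left(\frac{53}{6} \right)} - 4 \cos{\left(\frac{5}{6} \right)}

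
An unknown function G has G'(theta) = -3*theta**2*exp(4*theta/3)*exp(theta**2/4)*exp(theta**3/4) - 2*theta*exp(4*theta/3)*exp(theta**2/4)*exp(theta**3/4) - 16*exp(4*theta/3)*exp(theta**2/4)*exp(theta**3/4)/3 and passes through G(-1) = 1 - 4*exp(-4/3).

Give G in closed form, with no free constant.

The substitution u = theta**3/4 + theta**2/4 + 4*theta/3 works: G'(theta) is exactly (dG/du)*(du/dtheta) for that inner function.
A general antiderivative is -4*exp(theta**3/4 + theta**2/4 + 4*theta/3) + C.
The condition gives C = 1 - 4*exp(-4/3) - (-4*exp(-4/3)) = 1.
So G(theta) = 1 - 4*exp(theta**3/4 + theta**2/4 + 4*theta/3).
Check: d/dtheta[1 - 4*exp(theta**3/4 + theta**2/4 + 4*theta/3)] = -3*theta**2*exp(4*theta/3)*exp(theta**2/4)*exp(theta**3/4) - 2*theta*exp(4*theta/3)*exp(theta**2/4)*exp(theta**3/4) - 16*exp(4*theta/3)*exp(theta**2/4)*exp(theta**3/4)/3 = G'(theta).

G(theta) = 1 - 4*exp(theta**3/4 + theta**2/4 + 4*theta/3)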